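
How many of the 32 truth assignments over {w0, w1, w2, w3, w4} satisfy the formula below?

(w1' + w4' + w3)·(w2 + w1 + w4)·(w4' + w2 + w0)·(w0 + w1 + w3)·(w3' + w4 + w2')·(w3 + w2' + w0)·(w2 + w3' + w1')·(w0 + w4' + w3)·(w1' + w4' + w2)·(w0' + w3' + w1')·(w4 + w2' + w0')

There are 2^5 = 32 truth assignments over (w0, w1, w2, w3, w4).
Split on w2. With w2 = 1, the clauses containing w2 are satisfied and w2' drops from the rest; 4 of the 2^4 = 16 assignments to the other variables satisfy what remains.
With w2 = 0, by the same count on the reduced clause set, 4 assignments work.
(One model: w0=F, w1=F, w2=T, w3=T, w4=T.)
Total: 4 + 4 = 8.

8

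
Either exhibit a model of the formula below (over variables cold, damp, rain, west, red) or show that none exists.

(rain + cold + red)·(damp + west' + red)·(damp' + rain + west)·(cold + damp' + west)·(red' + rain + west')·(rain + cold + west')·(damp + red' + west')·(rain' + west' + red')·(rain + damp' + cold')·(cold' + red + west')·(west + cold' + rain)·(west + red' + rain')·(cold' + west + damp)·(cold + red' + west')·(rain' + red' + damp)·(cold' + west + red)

cold ↦ 0; damp ↦ 0; rain ↦ 1; west ↦ 0; red ↦ 0

Try rain = 1.
Try west = 0.
From the singleton clause (red'), red = 0.
From the singleton clause (cold'), cold = 0.
From the singleton clause (damp'), damp = 0.
All clauses are satisfied.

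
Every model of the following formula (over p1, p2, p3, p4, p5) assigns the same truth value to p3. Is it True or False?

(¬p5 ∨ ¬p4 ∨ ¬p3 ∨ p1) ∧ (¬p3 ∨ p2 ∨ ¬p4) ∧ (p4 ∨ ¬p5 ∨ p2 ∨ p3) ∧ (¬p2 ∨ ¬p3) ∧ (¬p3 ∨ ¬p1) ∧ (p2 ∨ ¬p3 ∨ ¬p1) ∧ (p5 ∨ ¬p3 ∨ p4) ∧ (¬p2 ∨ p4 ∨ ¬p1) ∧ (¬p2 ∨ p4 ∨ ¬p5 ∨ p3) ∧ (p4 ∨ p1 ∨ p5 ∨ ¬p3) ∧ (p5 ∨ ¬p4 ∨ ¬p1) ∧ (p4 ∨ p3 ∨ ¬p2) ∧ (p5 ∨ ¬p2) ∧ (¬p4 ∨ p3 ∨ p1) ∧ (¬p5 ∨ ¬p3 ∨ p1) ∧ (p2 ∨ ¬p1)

Suppose p3 = True.
The clause (¬p2) is unit, so p2 = False.
The clause (¬p4) is unit, so p4 = False.
The clause (¬p1) is unit, so p1 = False.
The clause (p5) is unit, so p5 = True.
But (¬p5) is also a unit clause — contradiction.
So every satisfying assignment has p3 = False.

False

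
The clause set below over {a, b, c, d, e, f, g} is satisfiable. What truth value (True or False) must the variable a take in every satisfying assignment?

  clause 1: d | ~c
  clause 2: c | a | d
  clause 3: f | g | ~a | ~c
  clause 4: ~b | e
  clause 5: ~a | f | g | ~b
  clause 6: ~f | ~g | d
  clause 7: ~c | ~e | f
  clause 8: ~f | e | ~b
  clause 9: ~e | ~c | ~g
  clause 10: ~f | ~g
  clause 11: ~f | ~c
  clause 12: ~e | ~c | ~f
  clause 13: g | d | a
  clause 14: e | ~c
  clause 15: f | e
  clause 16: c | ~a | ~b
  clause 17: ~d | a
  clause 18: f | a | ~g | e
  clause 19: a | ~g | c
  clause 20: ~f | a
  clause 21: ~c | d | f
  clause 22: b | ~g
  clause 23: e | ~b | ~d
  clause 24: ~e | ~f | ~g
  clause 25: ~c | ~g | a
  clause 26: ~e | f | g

True

Suppose a = 0.
The clause (~d) is unit, so d = 0.
The clause (~c) is unit, so c = 0.
Now (c) is unsatisfied and unit — conflict.
So every satisfying assignment has a = True.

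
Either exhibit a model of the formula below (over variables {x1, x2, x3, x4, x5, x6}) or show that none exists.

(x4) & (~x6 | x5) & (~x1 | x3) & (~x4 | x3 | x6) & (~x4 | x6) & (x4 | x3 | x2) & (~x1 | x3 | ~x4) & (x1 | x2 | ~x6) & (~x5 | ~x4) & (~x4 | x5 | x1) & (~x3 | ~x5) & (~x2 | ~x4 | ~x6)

From the singleton clause (x4), x4 = 1.
From the singleton clause (x6), x6 = 1.
From the singleton clause (x5), x5 = 1.
That conflicts with the unit clause (~x5).

UNSATISFIABLE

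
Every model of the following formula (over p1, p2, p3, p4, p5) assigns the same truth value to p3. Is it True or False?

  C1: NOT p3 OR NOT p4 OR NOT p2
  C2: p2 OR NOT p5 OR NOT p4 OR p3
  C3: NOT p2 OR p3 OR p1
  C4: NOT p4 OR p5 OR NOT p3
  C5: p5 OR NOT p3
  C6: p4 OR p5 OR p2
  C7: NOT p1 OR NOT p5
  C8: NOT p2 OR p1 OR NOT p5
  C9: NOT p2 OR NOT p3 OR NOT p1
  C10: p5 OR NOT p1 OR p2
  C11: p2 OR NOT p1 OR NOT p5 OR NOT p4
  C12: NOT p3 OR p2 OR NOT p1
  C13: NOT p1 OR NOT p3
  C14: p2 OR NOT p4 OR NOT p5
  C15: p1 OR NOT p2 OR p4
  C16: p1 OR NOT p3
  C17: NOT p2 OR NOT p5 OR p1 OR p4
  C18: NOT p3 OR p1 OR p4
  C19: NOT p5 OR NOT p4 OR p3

False

Suppose p3 = true.
(p5) alone gives p5 = true.
(NOT p1) alone gives p1 = false.
That conflicts with the unit clause (p1).
So every satisfying assignment has p3 = False.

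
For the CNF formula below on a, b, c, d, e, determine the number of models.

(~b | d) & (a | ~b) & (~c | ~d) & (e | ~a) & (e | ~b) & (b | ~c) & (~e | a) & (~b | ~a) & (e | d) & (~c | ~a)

There are 2^5 = 32 truth assignments over (a, b, c, d, e).
Split on e. With e = 1, the clauses containing e are satisfied and ~e drops from the rest; 2 of the 2^4 = 16 assignments to the other variables satisfy what remains.
With e = 0, by the same count on the reduced clause set, 1 assignment works.
Total: 2 + 1 = 3.

3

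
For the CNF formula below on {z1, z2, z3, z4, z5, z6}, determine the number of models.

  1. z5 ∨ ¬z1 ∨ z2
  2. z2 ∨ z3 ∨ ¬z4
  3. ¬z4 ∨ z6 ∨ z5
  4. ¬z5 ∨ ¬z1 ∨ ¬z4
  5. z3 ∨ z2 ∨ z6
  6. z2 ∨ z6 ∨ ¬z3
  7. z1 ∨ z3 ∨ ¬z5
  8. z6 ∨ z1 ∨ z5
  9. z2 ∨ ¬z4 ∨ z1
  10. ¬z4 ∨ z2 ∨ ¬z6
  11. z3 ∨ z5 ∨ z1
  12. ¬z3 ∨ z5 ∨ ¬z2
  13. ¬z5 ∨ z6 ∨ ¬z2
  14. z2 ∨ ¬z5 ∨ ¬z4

There are 2^6 = 64 truth assignments over (z1, z2, z3, z4, z5, z6).
Split on z6. With z6 = True, the clauses containing z6 are satisfied and ¬z6 drops from the rest; 10 of the 2^5 = 32 assignments to the other variables satisfy what remains.
With z6 = False, by the same count on the reduced clause set, 1 assignment works.
(One model: z1=F, z2=F, z3=T, z4=F, z5=F, z6=T.)
Total: 10 + 1 = 11.

11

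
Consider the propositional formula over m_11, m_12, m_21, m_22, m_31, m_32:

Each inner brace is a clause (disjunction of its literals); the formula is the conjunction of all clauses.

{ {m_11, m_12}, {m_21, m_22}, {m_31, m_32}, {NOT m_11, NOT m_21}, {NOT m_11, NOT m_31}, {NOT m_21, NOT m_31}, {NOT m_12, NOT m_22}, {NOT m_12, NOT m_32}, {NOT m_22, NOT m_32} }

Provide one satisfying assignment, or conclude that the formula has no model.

Try m_11 = true.
The clause (NOT m_21) is unit, so m_21 = false.
The clause (m_22) is unit, so m_22 = true.
The clause (NOT m_31) is unit, so m_31 = false.
The clause (m_32) is unit, so m_32 = true.
Now (NOT m_32) is unsatisfied and unit — conflict.
Backtrack on m_11: now try m_11 = false.
The clause (m_12) is unit, so m_12 = true.
The clause (NOT m_22) is unit, so m_22 = false.
The clause (m_21) is unit, so m_21 = true.
The clause (NOT m_31) is unit, so m_31 = false.
The clause (m_32) is unit, so m_32 = true.
Now (NOT m_32) is unsatisfied and unit — conflict.
Neither m_11 = true nor m_11 = false works.

UNSATISFIABLE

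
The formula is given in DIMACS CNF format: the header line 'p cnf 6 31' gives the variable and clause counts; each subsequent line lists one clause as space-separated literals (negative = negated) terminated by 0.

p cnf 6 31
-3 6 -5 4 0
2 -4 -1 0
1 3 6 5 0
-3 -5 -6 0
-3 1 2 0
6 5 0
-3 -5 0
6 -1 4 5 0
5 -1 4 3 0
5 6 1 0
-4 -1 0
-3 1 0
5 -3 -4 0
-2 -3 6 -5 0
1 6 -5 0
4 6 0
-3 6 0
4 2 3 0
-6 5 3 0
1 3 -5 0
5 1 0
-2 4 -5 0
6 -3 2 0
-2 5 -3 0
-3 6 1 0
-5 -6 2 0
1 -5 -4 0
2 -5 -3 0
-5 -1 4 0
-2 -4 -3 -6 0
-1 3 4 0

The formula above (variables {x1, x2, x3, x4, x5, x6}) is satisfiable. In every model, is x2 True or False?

Suppose x2 = True.
Suppose x6 = True.
Suppose x3 = False.
From the singleton clause (x5), x5 = True.
From the singleton clause (x1), x1 = True.
From the singleton clause (¬x4), x4 = False.
Now (x4) is unsatisfied and unit — conflict.
Undo x3 and try x3 = True.
From the singleton clause (¬x5), x5 = False.
Now (x5) is unsatisfied and unit — conflict.
Either choice for x3 ends in contradiction.
Undo x6 and try x6 = False.
From the singleton clause (x5), x5 = True.
From the singleton clause (¬x3), x3 = False.
From the singleton clause (x1), x1 = True.
From the singleton clause (¬x4), x4 = False.
Now (x4) is unsatisfied and unit — conflict.
Either choice for x6 ends in contradiction.
So every satisfying assignment has x2 = False.

False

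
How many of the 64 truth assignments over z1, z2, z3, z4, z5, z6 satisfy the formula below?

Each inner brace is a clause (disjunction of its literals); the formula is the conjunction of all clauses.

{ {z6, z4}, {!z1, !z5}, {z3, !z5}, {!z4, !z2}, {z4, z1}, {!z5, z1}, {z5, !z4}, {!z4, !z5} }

There are 2^6 = 64 truth assignments over (z1, z2, z3, z4, z5, z6).
Split on z6. With z6 = true, the clauses containing z6 are satisfied and !z6 drops from the rest; 4 of the 2^5 = 32 assignments to the other variables satisfy what remains.
With z6 = false, by the same count on the reduced clause set, 0 assignments work.
(One model: z1=T, z2=F, z3=F, z4=F, z5=F, z6=T.)
Total: 4 + 0 = 4.

4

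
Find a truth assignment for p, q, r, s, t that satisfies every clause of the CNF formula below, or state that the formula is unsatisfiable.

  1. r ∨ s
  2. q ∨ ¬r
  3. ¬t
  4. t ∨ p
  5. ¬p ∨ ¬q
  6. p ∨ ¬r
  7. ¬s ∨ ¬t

(¬t) alone gives t = False.
(p) alone gives p = True.
(¬q) alone gives q = False.
(¬r) alone gives r = False.
(s) alone gives s = True.
Every clause now holds.

p: True,  q: False,  r: False,  s: True,  t: False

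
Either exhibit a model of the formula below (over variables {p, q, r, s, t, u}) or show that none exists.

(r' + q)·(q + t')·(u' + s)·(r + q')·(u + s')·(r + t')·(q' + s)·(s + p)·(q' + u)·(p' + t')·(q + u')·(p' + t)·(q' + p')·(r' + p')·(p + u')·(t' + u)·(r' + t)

Case r = 0:
(q') alone gives q = 0.
(t') alone gives t = 0.
(u') alone gives u = 0.
(s') alone gives s = 0.
(p) alone gives p = 1.
That conflicts with the unit clause (p').
That branch fails; take r = 1 instead.
(q) alone gives q = 1.
(s) alone gives s = 1.
(u) alone gives u = 1.
(p') alone gives p = 0.
That conflicts with the unit clause (p).
Both values of r lead to a conflict.

UNSATISFIABLE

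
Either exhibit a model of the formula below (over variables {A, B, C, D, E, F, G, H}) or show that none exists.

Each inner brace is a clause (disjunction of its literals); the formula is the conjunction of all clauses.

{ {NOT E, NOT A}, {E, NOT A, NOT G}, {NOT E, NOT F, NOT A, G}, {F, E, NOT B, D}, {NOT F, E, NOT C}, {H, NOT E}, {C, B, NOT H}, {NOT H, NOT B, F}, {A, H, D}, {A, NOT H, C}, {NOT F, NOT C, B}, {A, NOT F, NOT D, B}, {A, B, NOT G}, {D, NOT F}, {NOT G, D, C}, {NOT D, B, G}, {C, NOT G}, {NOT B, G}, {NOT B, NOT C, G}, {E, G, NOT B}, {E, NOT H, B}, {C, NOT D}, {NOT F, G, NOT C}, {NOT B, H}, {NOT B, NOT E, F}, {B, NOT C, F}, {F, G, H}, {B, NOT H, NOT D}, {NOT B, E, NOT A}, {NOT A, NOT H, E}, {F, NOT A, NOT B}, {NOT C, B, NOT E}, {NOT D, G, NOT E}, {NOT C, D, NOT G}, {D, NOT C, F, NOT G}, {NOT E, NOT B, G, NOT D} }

A: false, B: true, C: true, D: true, E: true, F: true, G: true, H: true

Suppose E = true.
From the singleton clause (NOT A), A = false.
From the singleton clause (H), H = true.
From the singleton clause (C), C = true.
From the singleton clause (B), B = true.
From the singleton clause (F), F = true.
From the singleton clause (D), D = true.
From the singleton clause (G), G = true.
This assignment satisfies each clause.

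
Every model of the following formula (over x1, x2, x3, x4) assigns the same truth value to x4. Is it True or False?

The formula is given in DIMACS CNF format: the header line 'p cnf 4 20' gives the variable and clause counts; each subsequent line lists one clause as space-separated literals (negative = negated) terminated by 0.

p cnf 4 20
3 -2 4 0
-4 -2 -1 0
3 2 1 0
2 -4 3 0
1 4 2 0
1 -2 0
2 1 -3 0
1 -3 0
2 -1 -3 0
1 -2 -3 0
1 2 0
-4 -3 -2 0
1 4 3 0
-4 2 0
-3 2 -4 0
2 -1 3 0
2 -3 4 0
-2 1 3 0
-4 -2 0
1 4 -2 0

Suppose x4 = True.
The clause (x2) is unit, so x2 = True.
Now (¬x2) is unsatisfied and unit — conflict.
So every satisfying assignment has x4 = False.

False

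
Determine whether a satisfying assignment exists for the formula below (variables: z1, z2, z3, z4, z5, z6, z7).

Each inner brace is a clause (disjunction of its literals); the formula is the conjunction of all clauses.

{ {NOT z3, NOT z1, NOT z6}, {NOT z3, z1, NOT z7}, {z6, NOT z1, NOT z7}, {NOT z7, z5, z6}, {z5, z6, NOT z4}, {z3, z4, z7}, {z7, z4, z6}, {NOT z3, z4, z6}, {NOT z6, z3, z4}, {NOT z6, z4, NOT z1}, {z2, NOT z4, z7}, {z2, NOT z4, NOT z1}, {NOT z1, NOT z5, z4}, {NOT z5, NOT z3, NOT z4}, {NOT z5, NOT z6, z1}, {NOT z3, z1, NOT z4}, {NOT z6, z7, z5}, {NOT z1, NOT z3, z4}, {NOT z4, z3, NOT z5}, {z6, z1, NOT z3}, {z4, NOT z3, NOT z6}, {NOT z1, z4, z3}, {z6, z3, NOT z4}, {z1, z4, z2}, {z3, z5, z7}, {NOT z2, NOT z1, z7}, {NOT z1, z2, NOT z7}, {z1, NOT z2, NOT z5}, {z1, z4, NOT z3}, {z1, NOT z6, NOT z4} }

Case z3 = false:
Case z4 = true:
From the singleton clause (NOT z5), z5 = false.
From the singleton clause (z6), z6 = true.
From the singleton clause (z7), z7 = true.
From the singleton clause (z1), z1 = true.
From the singleton clause (z2), z2 = true.
Every clause now holds.
A satisfying assignment: z1: true, z2: true, z3: false, z4: true, z5: false, z6: true, z7: true.

Yes, satisfiable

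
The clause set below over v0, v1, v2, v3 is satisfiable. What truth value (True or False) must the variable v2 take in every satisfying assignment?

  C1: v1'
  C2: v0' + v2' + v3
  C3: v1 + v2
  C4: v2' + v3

Suppose v2 = 0.
(v1') alone gives v1 = 0.
That conflicts with the unit clause (v1).
So every satisfying assignment has v2 = True.

True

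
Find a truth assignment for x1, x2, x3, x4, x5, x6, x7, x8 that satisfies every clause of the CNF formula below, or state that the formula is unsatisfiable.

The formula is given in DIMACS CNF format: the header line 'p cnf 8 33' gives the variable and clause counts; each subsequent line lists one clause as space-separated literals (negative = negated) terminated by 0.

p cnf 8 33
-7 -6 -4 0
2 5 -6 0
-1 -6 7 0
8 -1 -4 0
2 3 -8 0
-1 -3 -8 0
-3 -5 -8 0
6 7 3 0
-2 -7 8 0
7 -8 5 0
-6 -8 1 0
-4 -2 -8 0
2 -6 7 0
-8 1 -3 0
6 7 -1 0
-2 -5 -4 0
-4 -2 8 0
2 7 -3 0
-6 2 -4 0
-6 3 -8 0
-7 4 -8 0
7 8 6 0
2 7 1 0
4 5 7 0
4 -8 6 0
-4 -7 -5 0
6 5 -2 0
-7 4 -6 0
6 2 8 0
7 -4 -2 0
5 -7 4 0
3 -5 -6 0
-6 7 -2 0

Branch on x7: set x7 = False.
Branch on x1: set x1 = False.
The clause (x2) is unit, so x2 = True.
The clause (¬x4) is unit, so x4 = False.
The clause (x5) is unit, so x5 = True.
The clause (¬x6) is unit, so x6 = False.
The clause (x3) is unit, so x3 = True.
The clause (¬x8) is unit, so x8 = False.
Now (x8) is unsatisfied and unit — conflict.
Backtrack on x1: now try x1 = True.
The clause (¬x6) is unit, so x6 = False.
Now (x6) is unsatisfied and unit — conflict.
Either choice for x1 ends in contradiction.
Backtrack on x7: now try x7 = True.
Branch on x6: set x6 = False.
Branch on x2: set x2 = False.
The clause (x8) is unit, so x8 = True.
The clause (x3) is unit, so x3 = True.
The clause (¬x1) is unit, so x1 = False.
Now (x1) is unsatisfied and unit — conflict.
Backtrack on x2: now try x2 = True.
The clause (x8) is unit, so x8 = True.
The clause (¬x4) is unit, so x4 = False.
Now (x4) is unsatisfied and unit — conflict.
Either choice for x2 ends in contradiction.
Backtrack on x6: now try x6 = True.
The clause (¬x4) is unit, so x4 = False.
Now (x4) is unsatisfied and unit — conflict.
Either choice for x6 ends in contradiction.
Either choice for x7 ends in contradiction.

UNSATISFIABLE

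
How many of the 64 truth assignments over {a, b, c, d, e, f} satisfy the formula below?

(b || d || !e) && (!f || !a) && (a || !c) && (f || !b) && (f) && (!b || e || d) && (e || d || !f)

5

There are 2^6 = 64 truth assignments over (a, b, c, d, e, f).
Split on e. With e = true, the clauses containing e are satisfied and !e drops from the rest; 3 of the 2^5 = 32 assignments to the other variables satisfy what remains.
With e = false, by the same count on the reduced clause set, 2 assignments work.
Total: 3 + 2 = 5.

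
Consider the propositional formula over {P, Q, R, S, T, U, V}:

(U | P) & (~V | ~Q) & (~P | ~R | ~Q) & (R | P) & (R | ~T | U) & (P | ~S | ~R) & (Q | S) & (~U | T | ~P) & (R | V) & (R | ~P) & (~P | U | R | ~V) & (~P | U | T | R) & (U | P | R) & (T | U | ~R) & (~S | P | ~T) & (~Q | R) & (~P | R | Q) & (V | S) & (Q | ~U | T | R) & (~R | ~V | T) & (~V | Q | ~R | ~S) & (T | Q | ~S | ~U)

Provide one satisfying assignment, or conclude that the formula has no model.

P ↦ 1; Q ↦ 0; R ↦ 1; S ↦ 1; T ↦ 1; U ↦ 1; V ↦ 0

Branch on U: set U = 1.
Branch on V: set V = 0.
From the singleton clause (R), R = 1.
From the singleton clause (S), S = 1.
From the singleton clause (P), P = 1.
From the singleton clause (~Q), Q = 0.
From the singleton clause (T), T = 1.
All clauses are satisfied.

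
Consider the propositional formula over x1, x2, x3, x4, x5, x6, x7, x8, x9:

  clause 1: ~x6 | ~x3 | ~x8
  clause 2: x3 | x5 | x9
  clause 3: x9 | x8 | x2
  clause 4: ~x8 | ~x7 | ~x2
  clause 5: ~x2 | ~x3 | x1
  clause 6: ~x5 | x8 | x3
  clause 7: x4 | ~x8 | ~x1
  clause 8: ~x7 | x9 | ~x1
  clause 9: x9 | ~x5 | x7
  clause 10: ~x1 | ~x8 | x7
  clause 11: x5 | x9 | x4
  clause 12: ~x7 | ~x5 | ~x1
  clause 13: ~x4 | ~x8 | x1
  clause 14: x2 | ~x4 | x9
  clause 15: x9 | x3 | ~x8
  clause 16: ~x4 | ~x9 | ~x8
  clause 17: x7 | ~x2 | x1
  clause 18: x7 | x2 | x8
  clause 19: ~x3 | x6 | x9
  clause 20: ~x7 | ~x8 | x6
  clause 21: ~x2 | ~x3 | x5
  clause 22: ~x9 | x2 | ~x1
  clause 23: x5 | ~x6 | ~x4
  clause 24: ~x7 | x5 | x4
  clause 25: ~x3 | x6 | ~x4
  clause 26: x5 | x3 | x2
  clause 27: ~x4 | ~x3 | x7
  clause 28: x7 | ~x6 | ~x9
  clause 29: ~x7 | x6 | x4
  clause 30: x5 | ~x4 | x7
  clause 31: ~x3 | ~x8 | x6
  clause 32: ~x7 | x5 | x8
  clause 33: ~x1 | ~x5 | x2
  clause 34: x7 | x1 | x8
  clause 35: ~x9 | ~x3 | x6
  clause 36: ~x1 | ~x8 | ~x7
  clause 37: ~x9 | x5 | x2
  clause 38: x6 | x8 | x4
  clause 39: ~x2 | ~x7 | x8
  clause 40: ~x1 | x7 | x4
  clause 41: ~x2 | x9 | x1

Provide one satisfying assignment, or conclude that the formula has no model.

x1: 0; x2: 0; x3: 0; x4: 0; x5: 1; x6: 1; x7: 1; x8: 1; x9: 1

Try x6 = 1.
Try x3 = 0.
Try x5 = 1.
Unit clause (x8) forces x8 = 1.
Unit clause (x9) forces x9 = 1.
Unit clause (~x4) forces x4 = 0.
Unit clause (~x1) forces x1 = 0.
Unit clause (x7) forces x7 = 1.
Unit clause (~x2) forces x2 = 0.
All clauses are satisfied.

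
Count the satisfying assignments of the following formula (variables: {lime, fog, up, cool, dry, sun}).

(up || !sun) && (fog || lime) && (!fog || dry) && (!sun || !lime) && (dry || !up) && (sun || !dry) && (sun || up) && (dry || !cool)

2

There are 2^6 = 64 truth assignments over (lime, fog, up, cool, dry, sun).
Split on dry. With dry = true, the clauses containing dry are satisfied and !dry drops from the rest; 2 of the 2^5 = 32 assignments to the other variables satisfy what remains.
With dry = false, by the same count on the reduced clause set, 0 assignments work.
(One model: lime=F, fog=T, up=T, cool=F, dry=T, sun=T.)
Total: 2 + 0 = 2.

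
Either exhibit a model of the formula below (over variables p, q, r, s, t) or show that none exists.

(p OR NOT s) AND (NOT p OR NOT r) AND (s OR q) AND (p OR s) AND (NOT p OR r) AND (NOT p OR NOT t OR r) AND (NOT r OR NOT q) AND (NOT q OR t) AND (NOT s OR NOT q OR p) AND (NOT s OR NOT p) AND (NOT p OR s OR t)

UNSATISFIABLE

Case p = true:
Unit clause (NOT r) forces r = false.
Now (r) is unsatisfied and unit — conflict.
So p must be the other value — set p = false.
Unit clause (NOT s) forces s = false.
Now (s) is unsatisfied and unit — conflict.
Both values of p lead to a conflict.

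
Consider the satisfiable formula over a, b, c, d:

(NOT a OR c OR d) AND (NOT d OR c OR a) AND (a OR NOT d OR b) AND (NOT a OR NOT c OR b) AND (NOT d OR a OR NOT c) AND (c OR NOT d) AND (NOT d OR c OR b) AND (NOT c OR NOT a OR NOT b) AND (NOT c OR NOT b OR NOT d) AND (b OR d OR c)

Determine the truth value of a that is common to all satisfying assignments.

Suppose a = true.
Suppose c = true.
Unit clause (b) forces b = true.
Now (NOT b) is unsatisfied and unit — conflict.
Undo c and try c = false.
Unit clause (d) forces d = true.
Now (NOT d) is unsatisfied and unit — conflict.
Either choice for c ends in contradiction.
So every satisfying assignment has a = False.

False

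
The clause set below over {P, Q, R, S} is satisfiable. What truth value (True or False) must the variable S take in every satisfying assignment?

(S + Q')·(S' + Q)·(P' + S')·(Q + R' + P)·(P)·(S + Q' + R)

False

Suppose S = 1.
(Q) alone gives Q = 1.
(P') alone gives P = 0.
Now (P) is unsatisfied and unit — conflict.
So every satisfying assignment has S = False.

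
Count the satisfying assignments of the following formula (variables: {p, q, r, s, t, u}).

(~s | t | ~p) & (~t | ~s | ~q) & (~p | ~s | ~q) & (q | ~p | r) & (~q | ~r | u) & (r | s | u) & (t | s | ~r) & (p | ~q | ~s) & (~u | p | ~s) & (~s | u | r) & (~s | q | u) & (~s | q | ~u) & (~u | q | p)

9

There are 2^6 = 64 truth assignments over (p, q, r, s, t, u).
Split on u. With u = 1, the clauses containing u are satisfied and ~u drops from the rest; 7 of the 2^5 = 32 assignments to the other variables satisfy what remains.
With u = 0, by the same count on the reduced clause set, 2 assignments work.
(One model: p=F, q=F, r=T, s=F, t=T, u=F.)
Total: 7 + 2 = 9.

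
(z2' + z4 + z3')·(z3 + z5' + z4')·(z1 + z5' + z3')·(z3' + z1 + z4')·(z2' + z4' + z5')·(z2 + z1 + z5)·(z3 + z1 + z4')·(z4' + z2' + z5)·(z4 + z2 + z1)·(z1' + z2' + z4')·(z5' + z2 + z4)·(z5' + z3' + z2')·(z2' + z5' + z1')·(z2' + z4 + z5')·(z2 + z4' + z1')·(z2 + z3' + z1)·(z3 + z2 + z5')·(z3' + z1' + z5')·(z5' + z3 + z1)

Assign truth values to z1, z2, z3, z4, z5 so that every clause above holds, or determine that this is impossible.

z1: 1, z2: 0, z3: 1, z4: 0, z5: 0

Suppose z2 = 0.
Suppose z1 = 1.
The clause (z4') is unit, so z4 = 0.
The clause (z5') is unit, so z5 = 0.
No clause remains; z3 is free.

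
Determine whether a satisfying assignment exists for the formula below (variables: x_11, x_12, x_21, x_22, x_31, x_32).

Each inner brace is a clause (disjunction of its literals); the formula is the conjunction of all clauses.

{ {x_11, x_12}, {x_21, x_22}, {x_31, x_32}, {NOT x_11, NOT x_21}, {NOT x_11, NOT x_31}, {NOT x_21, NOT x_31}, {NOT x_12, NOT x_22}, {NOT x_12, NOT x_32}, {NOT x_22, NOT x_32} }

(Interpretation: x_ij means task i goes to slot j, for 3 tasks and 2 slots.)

No, unsatisfiable

Case x_11 = true:
Unit clause (NOT x_21) forces x_21 = false.
Unit clause (x_22) forces x_22 = true.
Unit clause (NOT x_31) forces x_31 = false.
Unit clause (x_32) forces x_32 = true.
Now (NOT x_32) is unsatisfied and unit — conflict.
Undo x_11 and try x_11 = false.
Unit clause (x_12) forces x_12 = true.
Unit clause (NOT x_22) forces x_22 = false.
Unit clause (x_21) forces x_21 = true.
Unit clause (NOT x_31) forces x_31 = false.
Unit clause (x_32) forces x_32 = true.
Now (NOT x_32) is unsatisfied and unit — conflict.
Neither x_11 = true nor x_11 = false works.
No assignment satisfies every clause.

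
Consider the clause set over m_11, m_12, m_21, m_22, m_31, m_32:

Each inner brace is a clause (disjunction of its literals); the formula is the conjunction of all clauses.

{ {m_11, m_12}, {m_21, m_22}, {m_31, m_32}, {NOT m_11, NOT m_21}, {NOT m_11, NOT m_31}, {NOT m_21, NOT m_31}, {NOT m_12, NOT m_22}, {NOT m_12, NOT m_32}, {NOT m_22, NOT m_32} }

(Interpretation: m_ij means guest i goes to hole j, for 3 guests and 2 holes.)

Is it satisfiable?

Unsatisfiable

Suppose m_11 = true.
(NOT m_21) alone gives m_21 = false.
(m_22) alone gives m_22 = true.
(NOT m_31) alone gives m_31 = false.
(m_32) alone gives m_32 = true.
But (NOT m_32) is also a unit clause — contradiction.
So m_11 must be the other value — set m_11 = false.
(m_12) alone gives m_12 = true.
(NOT m_22) alone gives m_22 = false.
(m_21) alone gives m_21 = true.
(NOT m_31) alone gives m_31 = false.
(m_32) alone gives m_32 = true.
But (NOT m_32) is also a unit clause — contradiction.
Either choice for m_11 ends in contradiction.
No assignment satisfies every clause.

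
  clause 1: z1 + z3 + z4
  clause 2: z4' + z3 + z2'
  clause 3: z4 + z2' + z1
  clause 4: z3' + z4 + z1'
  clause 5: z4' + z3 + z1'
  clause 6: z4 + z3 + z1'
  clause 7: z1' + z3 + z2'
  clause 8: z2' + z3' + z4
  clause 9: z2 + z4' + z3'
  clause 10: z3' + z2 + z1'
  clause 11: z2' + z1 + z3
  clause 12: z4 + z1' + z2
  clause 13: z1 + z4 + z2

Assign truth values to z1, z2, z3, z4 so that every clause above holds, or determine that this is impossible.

Try z1 = 0.
Try z3 = 1.
Try z4 = 1.
Unit clause (z2) forces z2 = 1.
This assignment satisfies each clause.

z1: 0,  z2: 1,  z3: 1,  z4: 1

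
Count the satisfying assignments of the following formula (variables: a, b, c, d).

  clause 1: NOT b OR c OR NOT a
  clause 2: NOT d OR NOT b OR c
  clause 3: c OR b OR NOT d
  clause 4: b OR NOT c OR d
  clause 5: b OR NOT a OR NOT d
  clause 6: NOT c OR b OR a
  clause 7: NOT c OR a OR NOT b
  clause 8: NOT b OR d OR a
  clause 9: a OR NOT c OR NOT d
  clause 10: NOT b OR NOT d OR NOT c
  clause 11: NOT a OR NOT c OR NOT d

3

There are 2^4 = 16 truth assignments over (a, b, c, d).
Split on a. With a = true, the clauses containing a are satisfied and NOT a drops from the rest; 2 of the 2^3 = 8 assignments to the other variables satisfy what remains.
With a = false, by the same count on the reduced clause set, 1 assignment works.
(One model: a=F, b=F, c=F, d=F.)
Total: 2 + 1 = 3.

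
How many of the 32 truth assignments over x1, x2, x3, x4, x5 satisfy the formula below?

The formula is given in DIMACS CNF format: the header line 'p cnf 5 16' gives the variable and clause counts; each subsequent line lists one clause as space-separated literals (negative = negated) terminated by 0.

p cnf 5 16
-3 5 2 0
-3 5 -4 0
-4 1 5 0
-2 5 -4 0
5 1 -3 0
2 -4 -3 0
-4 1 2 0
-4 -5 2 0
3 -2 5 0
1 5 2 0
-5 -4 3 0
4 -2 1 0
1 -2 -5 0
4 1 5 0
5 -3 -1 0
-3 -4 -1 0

8

There are 2^5 = 32 truth assignments over (x1, x2, x3, x4, x5).
Split on x4. With x4 = True, the clauses containing x4 are satisfied and ¬x4 drops from the rest; 1 of the 2^4 = 16 assignments to the other variables satisfy what remains.
With x4 = False, by the same count on the reduced clause set, 7 assignments work.
(One model: x1=F, x2=F, x3=F, x4=F, x5=T.)
Total: 1 + 7 = 8.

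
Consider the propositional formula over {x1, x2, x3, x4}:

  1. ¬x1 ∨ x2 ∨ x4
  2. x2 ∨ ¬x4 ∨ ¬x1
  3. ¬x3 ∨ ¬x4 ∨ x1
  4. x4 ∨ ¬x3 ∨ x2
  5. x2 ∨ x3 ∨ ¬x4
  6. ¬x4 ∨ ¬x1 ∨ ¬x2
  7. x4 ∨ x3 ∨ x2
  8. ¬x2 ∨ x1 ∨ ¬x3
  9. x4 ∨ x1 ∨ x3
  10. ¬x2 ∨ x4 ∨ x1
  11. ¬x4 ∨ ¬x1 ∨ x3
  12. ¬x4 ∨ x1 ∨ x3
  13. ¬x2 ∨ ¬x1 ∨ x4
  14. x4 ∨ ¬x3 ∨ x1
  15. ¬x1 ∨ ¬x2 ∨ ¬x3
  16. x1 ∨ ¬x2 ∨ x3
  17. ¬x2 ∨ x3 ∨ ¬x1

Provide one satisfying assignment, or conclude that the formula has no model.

UNSATISFIABLE

Try x1 = False.
Try x3 = False.
Unit clause (x4) forces x4 = True.
Now (¬x4) is unsatisfied and unit — conflict.
So x3 must be the other value — set x3 = True.
Unit clause (¬x4) forces x4 = False.
Now (x4) is unsatisfied and unit — conflict.
Neither x3 = True nor x3 = False works.
So x1 must be the other value — set x1 = True.
Try x2 = True.
Unit clause (¬x4) forces x4 = False.
Now (x4) is unsatisfied and unit — conflict.
So x2 must be the other value — set x2 = False.
Unit clause (x4) forces x4 = True.
Now (¬x4) is unsatisfied and unit — conflict.
Neither x2 = True nor x2 = False works.
Neither x1 = True nor x1 = False works.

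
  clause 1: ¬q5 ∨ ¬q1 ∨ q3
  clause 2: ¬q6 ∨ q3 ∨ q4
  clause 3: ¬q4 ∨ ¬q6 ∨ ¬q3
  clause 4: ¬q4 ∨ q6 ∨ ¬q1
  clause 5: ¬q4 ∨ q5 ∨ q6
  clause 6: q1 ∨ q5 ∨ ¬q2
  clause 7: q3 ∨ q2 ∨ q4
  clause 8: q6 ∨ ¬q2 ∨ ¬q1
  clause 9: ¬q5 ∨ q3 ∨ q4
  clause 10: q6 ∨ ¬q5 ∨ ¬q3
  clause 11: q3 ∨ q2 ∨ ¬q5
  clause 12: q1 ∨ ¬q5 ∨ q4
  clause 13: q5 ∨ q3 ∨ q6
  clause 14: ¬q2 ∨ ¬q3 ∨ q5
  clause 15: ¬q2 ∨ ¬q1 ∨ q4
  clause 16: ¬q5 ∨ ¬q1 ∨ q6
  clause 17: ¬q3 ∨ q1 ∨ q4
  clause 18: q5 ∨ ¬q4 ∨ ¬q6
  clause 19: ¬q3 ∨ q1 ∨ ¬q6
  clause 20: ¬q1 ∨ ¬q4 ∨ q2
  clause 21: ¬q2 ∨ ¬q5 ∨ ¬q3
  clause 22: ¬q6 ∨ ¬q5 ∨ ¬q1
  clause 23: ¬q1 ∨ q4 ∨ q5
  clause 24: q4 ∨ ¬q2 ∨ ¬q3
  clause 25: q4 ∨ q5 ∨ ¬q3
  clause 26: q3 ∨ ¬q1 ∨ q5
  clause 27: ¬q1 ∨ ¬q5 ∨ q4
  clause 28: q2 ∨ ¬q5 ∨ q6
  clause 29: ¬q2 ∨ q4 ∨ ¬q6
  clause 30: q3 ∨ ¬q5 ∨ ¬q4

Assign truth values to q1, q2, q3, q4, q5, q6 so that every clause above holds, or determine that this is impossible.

UNSATISFIABLE

Case q5 = False:
Case q4 = False:
(¬q1) alone gives q1 = False.
(¬q2) alone gives q2 = False.
(q3) alone gives q3 = True.
Now (¬q3) is unsatisfied and unit — conflict.
That branch fails; take q4 = True instead.
(q6) alone gives q6 = True.
Now (¬q6) is unsatisfied and unit — conflict.
Neither q4 = True nor q4 = False works.
That branch fails; take q5 = True instead.
Case q1 = False:
(q4) alone gives q4 = True.
(q3) alone gives q3 = True.
(¬q6) alone gives q6 = False.
Now (q6) is unsatisfied and unit — conflict.
That branch fails; take q1 = True instead.
(q3) alone gives q3 = True.
(q6) alone gives q6 = True.
Now (¬q6) is unsatisfied and unit — conflict.
Neither q1 = True nor q1 = False works.
Neither q5 = True nor q5 = False works.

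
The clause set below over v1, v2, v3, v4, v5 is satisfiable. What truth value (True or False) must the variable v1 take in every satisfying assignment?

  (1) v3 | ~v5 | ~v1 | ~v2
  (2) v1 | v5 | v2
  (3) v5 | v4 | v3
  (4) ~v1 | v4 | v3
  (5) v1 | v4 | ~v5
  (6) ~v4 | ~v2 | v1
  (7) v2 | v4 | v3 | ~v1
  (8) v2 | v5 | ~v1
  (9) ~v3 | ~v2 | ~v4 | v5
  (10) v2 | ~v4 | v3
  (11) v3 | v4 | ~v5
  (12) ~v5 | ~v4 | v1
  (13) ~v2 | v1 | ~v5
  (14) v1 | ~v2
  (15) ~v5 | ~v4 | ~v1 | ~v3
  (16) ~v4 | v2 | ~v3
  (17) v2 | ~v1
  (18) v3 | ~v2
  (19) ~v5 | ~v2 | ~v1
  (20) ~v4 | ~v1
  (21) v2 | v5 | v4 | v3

Suppose v1 = 0.
(~v2) alone gives v2 = 0.
(v5) alone gives v5 = 1.
(v4) alone gives v4 = 1.
That conflicts with the unit clause (~v4).
So every satisfying assignment has v1 = True.

True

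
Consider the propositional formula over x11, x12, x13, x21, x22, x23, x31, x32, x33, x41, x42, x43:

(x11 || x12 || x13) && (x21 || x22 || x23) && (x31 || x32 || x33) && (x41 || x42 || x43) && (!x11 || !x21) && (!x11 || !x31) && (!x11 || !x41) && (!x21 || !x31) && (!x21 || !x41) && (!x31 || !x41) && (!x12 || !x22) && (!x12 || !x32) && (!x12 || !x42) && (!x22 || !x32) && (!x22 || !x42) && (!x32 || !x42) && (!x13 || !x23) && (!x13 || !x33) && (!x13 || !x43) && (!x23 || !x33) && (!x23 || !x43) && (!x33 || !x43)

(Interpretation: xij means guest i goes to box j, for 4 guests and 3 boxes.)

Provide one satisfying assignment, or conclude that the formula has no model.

Try x11 = false.
Try x12 = true.
From the singleton clause (!x22), x22 = false.
From the singleton clause (!x32), x32 = false.
From the singleton clause (!x42), x42 = false.
Try x21 = true.
From the singleton clause (!x31), x31 = false.
From the singleton clause (x33), x33 = true.
From the singleton clause (!x41), x41 = false.
From the singleton clause (x43), x43 = true.
But (!x43) is also a unit clause — contradiction.
Undo x21 and try x21 = false.
From the singleton clause (x23), x23 = true.
From the singleton clause (!x13), x13 = false.
From the singleton clause (!x33), x33 = false.
From the singleton clause (x31), x31 = true.
From the singleton clause (!x41), x41 = false.
From the singleton clause (x43), x43 = true.
But (!x43) is also a unit clause — contradiction.
Both values of x21 lead to a conflict.
Undo x12 and try x12 = false.
From the singleton clause (x13), x13 = true.
From the singleton clause (!x23), x23 = false.
From the singleton clause (!x33), x33 = false.
From the singleton clause (!x43), x43 = false.
Try x21 = true.
From the singleton clause (!x31), x31 = false.
From the singleton clause (x32), x32 = true.
From the singleton clause (!x41), x41 = false.
From the singleton clause (x42), x42 = true.
But (!x42) is also a unit clause — contradiction.
Undo x21 and try x21 = false.
From the singleton clause (x22), x22 = true.
From the singleton clause (!x32), x32 = false.
From the singleton clause (x31), x31 = true.
From the singleton clause (!x41), x41 = false.
From the singleton clause (x42), x42 = true.
But (!x42) is also a unit clause — contradiction.
Both values of x21 lead to a conflict.
Both values of x12 lead to a conflict.
Undo x11 and try x11 = true.
From the singleton clause (!x21), x21 = false.
From the singleton clause (!x31), x31 = false.
From the singleton clause (!x41), x41 = false.
Try x22 = true.
From the singleton clause (!x12), x12 = false.
From the singleton clause (!x32), x32 = false.
From the singleton clause (x33), x33 = true.
From the singleton clause (!x42), x42 = false.
From the singleton clause (x43), x43 = true.
But (!x43) is also a unit clause — contradiction.
Undo x22 and try x22 = false.
From the singleton clause (x23), x23 = true.
From the singleton clause (!x13), x13 = false.
From the singleton clause (!x33), x33 = false.
From the singleton clause (x32), x32 = true.
From the singleton clause (!x12), x12 = false.
From the singleton clause (!x42), x42 = false.
From the singleton clause (x43), x43 = true.
But (!x43) is also a unit clause — contradiction.
Both values of x22 lead to a conflict.
Both values of x11 lead to a conflict.

UNSATISFIABLE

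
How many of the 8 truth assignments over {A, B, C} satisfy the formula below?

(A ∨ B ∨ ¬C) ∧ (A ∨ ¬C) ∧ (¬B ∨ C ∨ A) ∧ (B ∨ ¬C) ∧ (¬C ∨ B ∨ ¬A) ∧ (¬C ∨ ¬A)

3

There are 2^3 = 8 truth assignments over (A, B, C).
Check each against the 6 clauses (columns in the order A, B, C):
  F F F  ✓ satisfies all
  F F T  ✗ fails (A ∨ B ∨ ¬C)
  F T F  ✗ fails (¬B ∨ C ∨ A)
  F T T  ✗ fails (A ∨ ¬C)
  T F F  ✓ satisfies all
  T F T  ✗ fails (B ∨ ¬C)
  T T F  ✓ satisfies all
  T T T  ✗ fails (¬C ∨ ¬A)
3 of the 8 rows are models.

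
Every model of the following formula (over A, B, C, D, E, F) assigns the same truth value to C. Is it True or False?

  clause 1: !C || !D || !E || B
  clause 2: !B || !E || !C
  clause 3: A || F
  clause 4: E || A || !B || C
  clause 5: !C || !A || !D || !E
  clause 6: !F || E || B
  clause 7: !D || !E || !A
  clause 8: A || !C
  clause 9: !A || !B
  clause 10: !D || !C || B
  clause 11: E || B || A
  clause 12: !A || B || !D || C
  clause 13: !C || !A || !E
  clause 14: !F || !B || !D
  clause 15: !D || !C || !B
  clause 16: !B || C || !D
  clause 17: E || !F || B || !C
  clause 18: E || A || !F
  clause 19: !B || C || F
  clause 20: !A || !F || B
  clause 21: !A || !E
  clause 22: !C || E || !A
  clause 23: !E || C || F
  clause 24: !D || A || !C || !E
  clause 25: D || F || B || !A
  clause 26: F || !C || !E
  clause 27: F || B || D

Suppose C = true.
From the singleton clause (A), A = true.
From the singleton clause (!B), B = false.
From the singleton clause (!D), D = false.
From the singleton clause (!E), E = false.
Now (E) is unsatisfied and unit — conflict.
So every satisfying assignment has C = False.

False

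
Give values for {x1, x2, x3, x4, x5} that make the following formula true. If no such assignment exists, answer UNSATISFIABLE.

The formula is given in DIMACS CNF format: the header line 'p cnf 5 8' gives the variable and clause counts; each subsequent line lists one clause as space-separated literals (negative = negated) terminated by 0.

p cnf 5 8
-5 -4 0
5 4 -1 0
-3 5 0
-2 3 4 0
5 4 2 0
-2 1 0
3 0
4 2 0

Unit clause (x3) forces x3 = True.
Unit clause (x5) forces x5 = True.
Unit clause (¬x4) forces x4 = False.
Unit clause (x2) forces x2 = True.
Unit clause (x1) forces x1 = True.
This assignment satisfies each clause.

x1 ↦ True,  x2 ↦ True,  x3 ↦ True,  x4 ↦ False,  x5 ↦ True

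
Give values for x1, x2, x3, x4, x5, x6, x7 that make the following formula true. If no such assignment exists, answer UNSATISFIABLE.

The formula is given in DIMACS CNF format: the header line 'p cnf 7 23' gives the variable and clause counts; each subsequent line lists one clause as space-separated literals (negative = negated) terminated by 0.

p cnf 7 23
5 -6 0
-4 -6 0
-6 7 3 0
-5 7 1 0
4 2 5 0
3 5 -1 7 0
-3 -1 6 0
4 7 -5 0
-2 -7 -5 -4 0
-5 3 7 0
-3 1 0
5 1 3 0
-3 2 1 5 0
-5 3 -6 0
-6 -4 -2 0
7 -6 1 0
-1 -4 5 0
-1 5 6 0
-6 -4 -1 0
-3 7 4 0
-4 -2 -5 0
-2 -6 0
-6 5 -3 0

Branch on x5: set x5 = True.
Branch on x4: set x4 = True.
The clause (¬x6) is unit, so x6 = False.
The clause (¬x2) is unit, so x2 = False.
Branch on x7: set x7 = True.
Branch on x3: set x3 = False.
No clause remains; x1 is free.

x1=False,  x2=False,  x3=False,  x4=True,  x5=True,  x6=False,  x7=True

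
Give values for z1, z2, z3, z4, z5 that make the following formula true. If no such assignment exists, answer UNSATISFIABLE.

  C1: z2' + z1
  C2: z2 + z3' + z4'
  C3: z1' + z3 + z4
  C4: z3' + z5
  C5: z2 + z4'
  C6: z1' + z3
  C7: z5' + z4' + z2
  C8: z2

z1=1,  z2=1,  z3=1,  z4=1,  z5=1

From the singleton clause (z2), z2 = 1.
From the singleton clause (z1), z1 = 1.
From the singleton clause (z3), z3 = 1.
From the singleton clause (z5), z5 = 1.
Every clause is now satisfied; z4 is unconstrained.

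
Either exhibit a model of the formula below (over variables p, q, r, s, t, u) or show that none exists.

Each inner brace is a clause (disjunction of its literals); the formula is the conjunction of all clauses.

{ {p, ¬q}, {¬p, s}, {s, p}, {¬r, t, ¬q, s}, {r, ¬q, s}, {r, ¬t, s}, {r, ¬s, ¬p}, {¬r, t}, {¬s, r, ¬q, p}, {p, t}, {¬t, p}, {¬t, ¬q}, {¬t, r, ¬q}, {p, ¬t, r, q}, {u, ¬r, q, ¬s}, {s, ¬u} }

Branch on p: set p = True.
Unit clause (s) forces s = True.
Unit clause (r) forces r = True.
Unit clause (t) forces t = True.
Unit clause (¬q) forces q = False.
Unit clause (u) forces u = True.
Every clause now holds.

p=True, q=False, r=True, s=True, t=True, u=True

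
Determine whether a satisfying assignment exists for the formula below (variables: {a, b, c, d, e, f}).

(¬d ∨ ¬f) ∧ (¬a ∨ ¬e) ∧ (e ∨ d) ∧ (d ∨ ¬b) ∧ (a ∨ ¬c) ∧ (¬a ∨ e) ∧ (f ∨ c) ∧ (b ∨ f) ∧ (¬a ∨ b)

Try d = False.
The clause (e) is unit, so e = True.
The clause (¬a) is unit, so a = False.
The clause (¬b) is unit, so b = False.
The clause (¬c) is unit, so c = False.
The clause (f) is unit, so f = True.
Every clause now holds.
A satisfying assignment: a: False; b: False; c: False; d: False; e: True; f: True.

Yes, satisfiable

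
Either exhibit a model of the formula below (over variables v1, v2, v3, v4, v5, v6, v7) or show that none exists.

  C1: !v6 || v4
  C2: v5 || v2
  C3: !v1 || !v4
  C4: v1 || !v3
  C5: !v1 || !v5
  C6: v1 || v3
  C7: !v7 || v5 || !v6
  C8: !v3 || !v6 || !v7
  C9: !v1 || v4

Suppose v6 = false.
Suppose v5 = true.
From the singleton clause (!v1), v1 = false.
From the singleton clause (!v3), v3 = false.
But (v3) is also a unit clause — contradiction.
That branch fails; take v5 = false instead.
From the singleton clause (v2), v2 = true.
Suppose v1 = false.
From the singleton clause (!v3), v3 = false.
But (v3) is also a unit clause — contradiction.
That branch fails; take v1 = true instead.
From the singleton clause (!v4), v4 = false.
But (v4) is also a unit clause — contradiction.
Neither v1 = true nor v1 = false works.
Neither v5 = true nor v5 = false works.
That branch fails; take v6 = true instead.
From the singleton clause (v4), v4 = true.
From the singleton clause (!v1), v1 = false.
From the singleton clause (!v3), v3 = false.
But (v3) is also a unit clause — contradiction.
Neither v6 = true nor v6 = false works.

UNSATISFIABLE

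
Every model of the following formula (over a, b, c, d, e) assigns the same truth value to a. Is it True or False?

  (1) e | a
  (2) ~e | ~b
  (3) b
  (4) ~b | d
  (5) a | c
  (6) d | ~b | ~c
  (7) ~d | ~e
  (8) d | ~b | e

True

Suppose a = 0.
The clause (e) is unit, so e = 1.
The clause (~b) is unit, so b = 0.
Now (b) is unsatisfied and unit — conflict.
So every satisfying assignment has a = True.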